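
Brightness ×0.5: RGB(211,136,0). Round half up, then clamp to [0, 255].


Multiply each channel by 0.5, round half up, clamp to [0, 255]
R: 211×0.5 = 105.5 → round → 106
G: 136×0.5 = 68
B: 0×0.5 = 0
= RGB(106, 68, 0)


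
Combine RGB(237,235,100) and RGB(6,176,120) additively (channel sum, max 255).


Additive: each channel = min(255, C₁+C₂)
R: 237+6 = 243 → 243
G: 235+176 = 411 → 255
B: 100+120 = 220 → 220
= RGB(243, 255, 220)


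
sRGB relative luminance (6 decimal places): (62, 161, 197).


Linearize each channel (sRGB transfer function): c = v/255; c_lin = c/12.92 if c ≤ 0.04045, else ((c+0.055)/1.055)^2.4
  R: 62/255 ≈ 0.243137 > 0.04045 → ((0.243137+0.055)/1.055)^2.4 ≈ 0.048172
  G: 161/255 ≈ 0.631373 > 0.04045 → ((0.631373+0.055)/1.055)^2.4 ≈ 0.356400
  B: 197/255 ≈ 0.772549 > 0.04045 → ((0.772549+0.055)/1.055)^2.4 ≈ 0.558340
R_lin = 0.048172, G_lin = 0.356400, B_lin = 0.558340
L = 0.2126×R + 0.7152×G + 0.0722×B
L = 0.2126×0.048172 + 0.7152×0.356400 + 0.0722×0.558340
L ≈ 0.305451


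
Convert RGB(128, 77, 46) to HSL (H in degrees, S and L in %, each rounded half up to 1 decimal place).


Normalize: R'=128/255≈0.5020, G'=77/255≈0.3020, B'=46/255≈0.1804
Max=128/255, Min=46/255, Δ=Max-Min=82/255
L = (Max+Min)/2 = (128+46)/510 = 174/510 = 0.34117… → L = 34.1%
L ≤ 0.5 → S = Δ/(Max+Min) = 82/(128+46) = 82/174 = 0.47126… → S = 47.1%
(the 1/255 factors cancel in S and H, so raw channel differences can be used)
Max is R' → H = 60 × (((G-B)/Δ) mod 6) = 60 × (((77-46)/82) mod 6)
  31/82 = 0.3780…
  H = 60 × 0.3780… = 22.682…° → H = 22.7°
= HSL(22.7°, 47.1%, 34.1%)


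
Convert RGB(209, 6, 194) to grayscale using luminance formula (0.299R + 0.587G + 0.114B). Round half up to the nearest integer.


Gray = 0.299×R + 0.587×G + 0.114×B
Gray = 0.299×209 + 0.587×6 + 0.114×194
Gray = 62.491 + 3.522 + 22.116
Gray = 88.129 → round half up → 88
Gray = 88


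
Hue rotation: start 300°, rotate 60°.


New hue = (H + rotation) mod 360
New hue = (300 + 60) mod 360
= 360 mod 360
= 0°


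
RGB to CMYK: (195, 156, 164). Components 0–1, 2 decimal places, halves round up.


R'=195/255≈0.7647, G'=156/255≈0.6118, B'=164/255≈0.6431
K = 1 - max(R',G',B') = 1 - 195/255 = 60/255 = 0.23529… → 0.24
(1-R'-K)/(1-K) simplifies to (max-R)/max with max = 195:
C = (195-195)/195 = 0/195 = 0 → 0.00
M = (195-156)/195 = 39/195 = 0.2 → 0.20
Y = (195-164)/195 = 31/195 = 0.15897… → 0.16
= CMYK(0.00, 0.20, 0.16, 0.24)


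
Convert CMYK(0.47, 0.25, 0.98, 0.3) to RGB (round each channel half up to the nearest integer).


R = 255 × (1-C) × (1-K) = 255 × 0.53 × 0.70 = 94.605 → 95
G = 255 × (1-M) × (1-K) = 255 × 0.75 × 0.70 = 133.875 → 134
B = 255 × (1-Y) × (1-K) = 255 × 0.02 × 0.70 = 3.57 → 4
= RGB(95, 134, 4)


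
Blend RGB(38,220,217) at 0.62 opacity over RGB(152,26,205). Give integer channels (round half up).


C = α×F + (1-α)×B, with 1-α = 0.38
R: 0.62×38 + 0.38×152 = 23.56 + 57.76 = 81.32 → 81
G: 0.62×220 + 0.38×26 = 136.40 + 9.88 = 146.28 → 146
B: 0.62×217 + 0.38×205 = 134.54 + 77.90 = 212.44 → 212
= RGB(81, 146, 212)


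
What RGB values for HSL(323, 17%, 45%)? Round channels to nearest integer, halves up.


H=323°, S=0.17, L=0.45
C = (1-|2L-1|)×S = (1-|-0.10|)×0.17 = 0.153
H' = H/60 = 323/60 ≈ 5.3833; X = C×(1-|H' mod 2 - 1|) = 0.09435
m = L - C/2 = 0.45 - 0.0765 = 0.3735
Sector ⌊H'⌋ = 5 → (R',G',B') = (0.153, 0.0, 0.09435)
RGB = ((R'+m)×255, (G'+m)×255, (B'+m)×255) = (134.2575, 95.2425, 119.30175)
Round half up → RGB(134, 95, 119)


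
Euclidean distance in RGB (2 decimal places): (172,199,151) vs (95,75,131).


d = √[(R₁-R₂)² + (G₁-G₂)² + (B₁-B₂)²]
d = √[(172-95)² + (199-75)² + (151-131)²]
d = √[5929 + 15376 + 400]
d = √21705
d ≈ 147.33


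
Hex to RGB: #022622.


02 → 2 (R)
26 → 38 (G)
22 → 34 (B)
= RGB(2, 38, 34)


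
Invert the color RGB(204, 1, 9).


Invert: (255-R, 255-G, 255-B)
R: 255-204 = 51
G: 255-1 = 254
B: 255-9 = 246
= RGB(51, 254, 246)


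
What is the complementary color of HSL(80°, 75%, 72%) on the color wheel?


Complement = opposite side of color wheel = hue + 180°
H' = (80 + 180) mod 360 = 260°
S and L unchanged.
= HSL(260°, 75%, 72%)


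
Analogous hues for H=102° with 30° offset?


Base hue: 102°
Left analog: (102 - 30) mod 360 = 72°
Right analog: (102 + 30) mod 360 = 132°
Analogous hues = 72° and 132°


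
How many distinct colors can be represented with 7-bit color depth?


Colors = 2^bits = 2^7
= 128 colors


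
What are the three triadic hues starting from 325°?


Triadic: equally spaced at 120° intervals
H1 = 325°
H2 = (325 + 120) mod 360 = 85°
H3 = (325 + 240) mod 360 = 205°
Triadic = 325°, 85°, 205°


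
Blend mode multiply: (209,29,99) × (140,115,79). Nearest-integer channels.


Multiply: C = A×B/255, rounded to nearest integer
R: 209×140/255 = 29260/255 ≈ 114.745 → 115
G: 29×115/255 = 3335/255 ≈ 13.078 → 13
B: 99×79/255 = 7821/255 ≈ 30.671 → 31
= RGB(115, 13, 31)


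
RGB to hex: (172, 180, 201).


R = 172 → AC (hex)
G = 180 → B4 (hex)
B = 201 → C9 (hex)
Hex = #ACB4C9


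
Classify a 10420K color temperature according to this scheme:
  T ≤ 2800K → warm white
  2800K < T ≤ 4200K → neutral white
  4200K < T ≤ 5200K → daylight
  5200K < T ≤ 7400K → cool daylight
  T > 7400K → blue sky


Temperature: 10420K
10420K > 7400K → blue sky
Classification: blue sky


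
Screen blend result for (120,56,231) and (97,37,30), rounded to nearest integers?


Screen: C = 255 - (255-A)×(255-B)/255, rounded to nearest integer
R: 255 - (255-120)×(255-97)/255 = 255 - 21330/255 ≈ 255 - 83.647 = 171.353 → 171
G: 255 - (255-56)×(255-37)/255 = 255 - 43382/255 ≈ 255 - 170.125 = 84.875 → 85
B: 255 - (255-231)×(255-30)/255 = 255 - 5400/255 ≈ 255 - 21.176 = 233.824 → 234
= RGB(171, 85, 234)


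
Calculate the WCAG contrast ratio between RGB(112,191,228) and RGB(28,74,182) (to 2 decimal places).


Linearize each sRGB channel c=v/255: c/12.92 if c ≤ 0.04045 else ((c+0.055)/1.055)^2.4
L = 0.2126×R_lin + 0.7152×G_lin + 0.0722×B_lin
Color 1 (112,191,228):
  R=112: 112/255≈0.4392 > 0.04045 → ((0.4392+0.055)/1.055)^2.4 ≈ 0.16203
  G=191: 191/255≈0.7490 > 0.04045 → ((0.7490+0.055)/1.055)^2.4 ≈ 0.52100
  B=228: 228/255≈0.8941 > 0.04045 → ((0.8941+0.055)/1.055)^2.4 ≈ 0.77582
  L1 = 0.2126×0.16203 + 0.7152×0.52100 + 0.0722×0.77582 ≈ 0.46308
Color 2 (28,74,182):
  R=28: 28/255≈0.1098 > 0.04045 → ((0.1098+0.055)/1.055)^2.4 ≈ 0.01161
  G=74: 74/255≈0.2902 > 0.04045 → ((0.2902+0.055)/1.055)^2.4 ≈ 0.06848
  B=182: 182/255≈0.7137 > 0.04045 → ((0.7137+0.055)/1.055)^2.4 ≈ 0.46778
  L2 = 0.2126×0.01161 + 0.7152×0.06848 + 0.0722×0.46778 ≈ 0.08522
Lighter = 0.46308, Darker = 0.08522
Ratio = (L_lighter + 0.05) / (L_darker + 0.05)
Ratio = (0.46308 + 0.05) / (0.08522 + 0.05) = 0.51308 / 0.13522 ≈ 3.7944
Ratio ≈ 3.79:1


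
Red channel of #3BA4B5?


Color: #3BA4B5
R = 3B = 59
G = A4 = 164
B = B5 = 181
Red = 59


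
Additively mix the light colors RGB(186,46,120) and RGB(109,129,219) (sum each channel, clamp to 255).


Additive: each channel = min(255, C₁+C₂)
R: 186+109 = 295 → 255
G: 46+129 = 175 → 175
B: 120+219 = 339 → 255
= RGB(255, 175, 255)


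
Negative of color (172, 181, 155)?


Invert: (255-R, 255-G, 255-B)
R: 255-172 = 83
G: 255-181 = 74
B: 255-155 = 100
= RGB(83, 74, 100)


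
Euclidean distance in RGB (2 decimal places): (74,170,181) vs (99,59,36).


d = √[(R₁-R₂)² + (G₁-G₂)² + (B₁-B₂)²]
d = √[(74-99)² + (170-59)² + (181-36)²]
d = √[625 + 12321 + 21025]
d = √33971
d ≈ 184.31


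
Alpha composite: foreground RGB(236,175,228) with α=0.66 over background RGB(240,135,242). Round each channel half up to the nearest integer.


C = α×F + (1-α)×B, with 1-α = 0.34
R: 0.66×236 + 0.34×240 = 155.76 + 81.60 = 237.36 → 237
G: 0.66×175 + 0.34×135 = 115.50 + 45.90 = 161.40 → 161
B: 0.66×228 + 0.34×242 = 150.48 + 82.28 = 232.76 → 233
= RGB(237, 161, 233)


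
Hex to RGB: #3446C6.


34 → 52 (R)
46 → 70 (G)
C6 → 198 (B)
= RGB(52, 70, 198)


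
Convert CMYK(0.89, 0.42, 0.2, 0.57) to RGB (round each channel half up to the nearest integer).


R = 255 × (1-C) × (1-K) = 255 × 0.11 × 0.43 = 12.0615 → 12
G = 255 × (1-M) × (1-K) = 255 × 0.58 × 0.43 = 63.597 → 64
B = 255 × (1-Y) × (1-K) = 255 × 0.80 × 0.43 = 87.72 → 88
= RGB(12, 64, 88)


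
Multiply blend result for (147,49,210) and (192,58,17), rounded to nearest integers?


Multiply: C = A×B/255, rounded to nearest integer
R: 147×192/255 = 28224/255 ≈ 110.682 → 111
G: 49×58/255 = 2842/255 ≈ 11.145 → 11
B: 210×17/255 = 3570/255 ≈ 14.000 → 14
= RGB(111, 11, 14)


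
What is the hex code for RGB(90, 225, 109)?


R = 90 → 5A (hex)
G = 225 → E1 (hex)
B = 109 → 6D (hex)
Hex = #5AE16D


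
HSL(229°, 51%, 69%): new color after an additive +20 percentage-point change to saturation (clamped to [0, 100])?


Original S = 51%
Adjustment = +20 percentage points
New S = 51 + (20) = 71
Clamp to [0, 100] → 71
= HSL(229°, 71%, 69%)


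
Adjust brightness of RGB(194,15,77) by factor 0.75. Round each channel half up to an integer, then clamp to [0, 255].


Multiply each channel by 0.75, round half up, clamp to [0, 255]
R: 194×0.75 = 145.5 → round → 146
G: 15×0.75 = 11.25 → round → 11
B: 77×0.75 = 57.75 → round → 58
= RGB(146, 11, 58)


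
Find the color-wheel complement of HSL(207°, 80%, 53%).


Complement = opposite side of color wheel = hue + 180°
H' = (207 + 180) mod 360 = 27°
S and L unchanged.
= HSL(27°, 80%, 53%)


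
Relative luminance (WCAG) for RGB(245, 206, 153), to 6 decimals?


Linearize each channel (sRGB transfer function): c = v/255; c_lin = c/12.92 if c ≤ 0.04045, else ((c+0.055)/1.055)^2.4
  R: 245/255 ≈ 0.960784 > 0.04045 → ((0.960784+0.055)/1.055)^2.4 ≈ 0.913099
  G: 206/255 ≈ 0.807843 > 0.04045 → ((0.807843+0.055)/1.055)^2.4 ≈ 0.617207
  B: 153/255 ≈ 0.600000 > 0.04045 → ((0.600000+0.055)/1.055)^2.4 ≈ 0.318547
R_lin = 0.913099, G_lin = 0.617207, B_lin = 0.318547
L = 0.2126×R + 0.7152×G + 0.0722×B
L = 0.2126×0.913099 + 0.7152×0.617207 + 0.0722×0.318547
L ≈ 0.658550


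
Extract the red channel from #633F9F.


Color: #633F9F
R = 63 = 99
G = 3F = 63
B = 9F = 159
Red = 99


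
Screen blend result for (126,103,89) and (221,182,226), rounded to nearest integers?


Screen: C = 255 - (255-A)×(255-B)/255, rounded to nearest integer
R: 255 - (255-126)×(255-221)/255 = 255 - 4386/255 ≈ 255 - 17.200 = 237.800 → 238
G: 255 - (255-103)×(255-182)/255 = 255 - 11096/255 ≈ 255 - 43.514 = 211.486 → 211
B: 255 - (255-89)×(255-226)/255 = 255 - 4814/255 ≈ 255 - 18.878 = 236.122 → 236
= RGB(238, 211, 236)


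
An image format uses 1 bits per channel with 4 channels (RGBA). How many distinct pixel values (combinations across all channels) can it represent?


Total bits = 1 bits/channel × 4 channels = 4 bits
Distinct pixel values = 2^4
= 16 pixel values


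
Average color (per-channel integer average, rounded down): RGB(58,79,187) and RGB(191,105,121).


Midpoint: each channel = ⌊(C₁+C₂)/2⌋
R: ⌊(58+191)/2⌋ = 124
G: ⌊(79+105)/2⌋ = 92
B: ⌊(187+121)/2⌋ = 154
= RGB(124, 92, 154)


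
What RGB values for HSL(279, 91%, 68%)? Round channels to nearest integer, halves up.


H=279°, S=0.91, L=0.68
C = (1-|2L-1|)×S = (1-|0.36|)×0.91 = 0.5824
H' = H/60 = 279/60 ≈ 4.6500; X = C×(1-|H' mod 2 - 1|) = 0.37856
m = L - C/2 = 0.68 - 0.2912 = 0.3888
Sector ⌊H'⌋ = 4 → (R',G',B') = (0.37856, 0.0, 0.5824)
RGB = ((R'+m)×255, (G'+m)×255, (B'+m)×255) = (195.6768, 99.144, 247.656)
Round half up → RGB(196, 99, 248)


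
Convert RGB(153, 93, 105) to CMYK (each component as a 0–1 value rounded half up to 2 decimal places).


R'=153/255≈0.6000, G'=93/255≈0.3647, B'=105/255≈0.4118
K = 1 - max(R',G',B') = 1 - 153/255 = 102/255 = 0.4 → 0.40
(1-R'-K)/(1-K) simplifies to (max-R)/max with max = 153:
C = (153-153)/153 = 0/153 = 0 → 0.00
M = (153-93)/153 = 60/153 = 0.39215… → 0.39
Y = (153-105)/153 = 48/153 = 0.31372… → 0.31
= CMYK(0.00, 0.39, 0.31, 0.40)


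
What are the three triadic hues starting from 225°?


Triadic: equally spaced at 120° intervals
H1 = 225°
H2 = (225 + 120) mod 360 = 345°
H3 = (225 + 240) mod 360 = 105°
Triadic = 225°, 345°, 105°


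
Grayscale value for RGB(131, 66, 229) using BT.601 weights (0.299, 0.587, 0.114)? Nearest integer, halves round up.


Gray = 0.299×R + 0.587×G + 0.114×B
Gray = 0.299×131 + 0.587×66 + 0.114×229
Gray = 39.169 + 38.742 + 26.106
Gray = 104.017 → round half up → 104
Gray = 104


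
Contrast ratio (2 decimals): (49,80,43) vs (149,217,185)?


Linearize each sRGB channel c=v/255: c/12.92 if c ≤ 0.04045 else ((c+0.055)/1.055)^2.4
L = 0.2126×R_lin + 0.7152×G_lin + 0.0722×B_lin
Color 1 (49,80,43):
  R=49: 49/255≈0.1922 > 0.04045 → ((0.1922+0.055)/1.055)^2.4 ≈ 0.03071
  G=80: 80/255≈0.3137 > 0.04045 → ((0.3137+0.055)/1.055)^2.4 ≈ 0.08022
  B=43: 43/255≈0.1686 > 0.04045 → ((0.1686+0.055)/1.055)^2.4 ≈ 0.02416
  L1 = 0.2126×0.03071 + 0.7152×0.08022 + 0.0722×0.02416 ≈ 0.06565
Color 2 (149,217,185):
  R=149: 149/255≈0.5843 > 0.04045 → ((0.5843+0.055)/1.055)^2.4 ≈ 0.30054
  G=217: 217/255≈0.8510 > 0.04045 → ((0.8510+0.055)/1.055)^2.4 ≈ 0.69387
  B=185: 185/255≈0.7255 > 0.04045 → ((0.7255+0.055)/1.055)^2.4 ≈ 0.48515
  L2 = 0.2126×0.30054 + 0.7152×0.69387 + 0.0722×0.48515 ≈ 0.59518
Lighter = 0.59518, Darker = 0.06565
Ratio = (L_lighter + 0.05) / (L_darker + 0.05)
Ratio = (0.59518 + 0.05) / (0.06565 + 0.05) = 0.64518 / 0.11565 ≈ 5.5789
Ratio ≈ 5.58:1


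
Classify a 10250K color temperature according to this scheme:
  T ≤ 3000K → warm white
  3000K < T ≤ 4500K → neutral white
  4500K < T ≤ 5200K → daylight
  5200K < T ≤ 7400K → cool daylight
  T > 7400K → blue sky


Temperature: 10250K
10250K > 7400K → blue sky
Classification: blue sky


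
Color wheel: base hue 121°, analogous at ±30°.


Base hue: 121°
Left analog: (121 - 30) mod 360 = 91°
Right analog: (121 + 30) mod 360 = 151°
Analogous hues = 91° and 151°


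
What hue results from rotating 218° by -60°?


New hue = (H + rotation) mod 360
New hue = (218 -60) mod 360
= 158 mod 360
= 158°


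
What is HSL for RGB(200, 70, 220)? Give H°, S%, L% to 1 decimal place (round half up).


Normalize: R'=200/255≈0.7843, G'=70/255≈0.2745, B'=220/255≈0.8627
Max=220/255, Min=70/255, Δ=Max-Min=150/255
L = (Max+Min)/2 = (220+70)/510 = 290/510 = 0.56862… → L = 56.9%
L > 0.5 → S = Δ/(2-Max-Min) = 150/(510-220-70) = 150/220 = 0.68181… → S = 68.2%
(the 1/255 factors cancel in S and H, so raw channel differences can be used)
Max is B' → H = 60 × ((R-G)/Δ + 4) = 60 × ((200-70)/150 + 4)
  130/150 + 4 = 0.8666… + 4 = 4.8666…
  H = 60 × 4.8666… = 292° → H = 292.0°
= HSL(292.0°, 68.2%, 56.9%)


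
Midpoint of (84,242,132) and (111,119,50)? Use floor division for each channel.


Midpoint: each channel = ⌊(C₁+C₂)/2⌋
R: ⌊(84+111)/2⌋ = 97
G: ⌊(242+119)/2⌋ = 180
B: ⌊(132+50)/2⌋ = 91
= RGB(97, 180, 91)


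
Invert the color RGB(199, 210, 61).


Invert: (255-R, 255-G, 255-B)
R: 255-199 = 56
G: 255-210 = 45
B: 255-61 = 194
= RGB(56, 45, 194)


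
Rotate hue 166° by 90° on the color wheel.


New hue = (H + rotation) mod 360
New hue = (166 + 90) mod 360
= 256 mod 360
= 256°


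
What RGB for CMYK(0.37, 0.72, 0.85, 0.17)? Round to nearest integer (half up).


R = 255 × (1-C) × (1-K) = 255 × 0.63 × 0.83 = 133.3395 → 133
G = 255 × (1-M) × (1-K) = 255 × 0.28 × 0.83 = 59.262 → 59
B = 255 × (1-Y) × (1-K) = 255 × 0.15 × 0.83 = 31.7475 → 32
= RGB(133, 59, 32)


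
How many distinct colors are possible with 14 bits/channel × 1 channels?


Total bits = 14 bits/channel × 1 channels = 14 bits
Distinct colors = 2^14
= 16,384 colors


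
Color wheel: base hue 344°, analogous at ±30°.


Base hue: 344°
Left analog: (344 - 30) mod 360 = 314°
Right analog: (344 + 30) mod 360 = 14°
Analogous hues = 314° and 14°


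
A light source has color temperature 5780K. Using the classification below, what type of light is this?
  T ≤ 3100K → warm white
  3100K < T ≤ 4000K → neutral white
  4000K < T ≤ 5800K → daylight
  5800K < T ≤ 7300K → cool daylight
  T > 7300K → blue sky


Temperature: 5780K
4000K < 5780K ≤ 5800K → daylight
Classification: daylight


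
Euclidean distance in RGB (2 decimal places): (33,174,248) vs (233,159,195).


d = √[(R₁-R₂)² + (G₁-G₂)² + (B₁-B₂)²]
d = √[(33-233)² + (174-159)² + (248-195)²]
d = √[40000 + 225 + 2809]
d = √43034
d ≈ 207.45


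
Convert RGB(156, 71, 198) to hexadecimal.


R = 156 → 9C (hex)
G = 71 → 47 (hex)
B = 198 → C6 (hex)
Hex = #9C47C6


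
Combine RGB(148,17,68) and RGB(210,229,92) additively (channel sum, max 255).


Additive: each channel = min(255, C₁+C₂)
R: 148+210 = 358 → 255
G: 17+229 = 246 → 246
B: 68+92 = 160 → 160
= RGB(255, 246, 160)


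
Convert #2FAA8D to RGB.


2F → 47 (R)
AA → 170 (G)
8D → 141 (B)
= RGB(47, 170, 141)


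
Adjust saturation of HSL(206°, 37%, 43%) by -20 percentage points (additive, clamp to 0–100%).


Original S = 37%
Adjustment = -20 percentage points
New S = 37 + (-20) = 17
Clamp to [0, 100] → 17
= HSL(206°, 17%, 43%)


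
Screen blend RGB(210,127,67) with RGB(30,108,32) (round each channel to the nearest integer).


Screen: C = 255 - (255-A)×(255-B)/255, rounded to nearest integer
R: 255 - (255-210)×(255-30)/255 = 255 - 10125/255 ≈ 255 - 39.706 = 215.294 → 215
G: 255 - (255-127)×(255-108)/255 = 255 - 18816/255 ≈ 255 - 73.788 = 181.212 → 181
B: 255 - (255-67)×(255-32)/255 = 255 - 41924/255 ≈ 255 - 164.408 = 90.592 → 91
= RGB(215, 181, 91)


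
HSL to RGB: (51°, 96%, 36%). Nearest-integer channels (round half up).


H=51°, S=0.96, L=0.36
C = (1-|2L-1|)×S = (1-|-0.28|)×0.96 = 0.6912
H' = H/60 = 51/60 ≈ 0.8500; X = C×(1-|H' mod 2 - 1|) = 0.58752
m = L - C/2 = 0.36 - 0.3456 = 0.0144
Sector ⌊H'⌋ = 0 → (R',G',B') = (0.6912, 0.58752, 0.0)
RGB = ((R'+m)×255, (G'+m)×255, (B'+m)×255) = (179.928, 153.4896, 3.672)
Round half up → RGB(180, 153, 4)


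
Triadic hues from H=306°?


Triadic: equally spaced at 120° intervals
H1 = 306°
H2 = (306 + 120) mod 360 = 66°
H3 = (306 + 240) mod 360 = 186°
Triadic = 306°, 66°, 186°


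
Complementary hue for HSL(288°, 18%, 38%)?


Complement = opposite side of color wheel = hue + 180°
H' = (288 + 180) mod 360 = 108°
S and L unchanged.
= HSL(108°, 18%, 38%)


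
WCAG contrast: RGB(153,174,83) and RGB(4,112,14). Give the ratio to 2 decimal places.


Linearize each sRGB channel c=v/255: c/12.92 if c ≤ 0.04045 else ((c+0.055)/1.055)^2.4
L = 0.2126×R_lin + 0.7152×G_lin + 0.0722×B_lin
Color 1 (153,174,83):
  R=153: 153/255≈0.6000 > 0.04045 → ((0.6000+0.055)/1.055)^2.4 ≈ 0.31855
  G=174: 174/255≈0.6824 > 0.04045 → ((0.6824+0.055)/1.055)^2.4 ≈ 0.42327
  B=83: 83/255≈0.3255 > 0.04045 → ((0.3255+0.055)/1.055)^2.4 ≈ 0.08650
  L1 = 0.2126×0.31855 + 0.7152×0.42327 + 0.0722×0.08650 ≈ 0.37669
Color 2 (4,112,14):
  R=4: 4/255≈0.0157 ≤ 0.04045 → 0.0157/12.92 ≈ 0.00121
  G=112: 112/255≈0.4392 > 0.04045 → ((0.4392+0.055)/1.055)^2.4 ≈ 0.16203
  B=14: 14/255≈0.0549 > 0.04045 → ((0.0549+0.055)/1.055)^2.4 ≈ 0.00439
  L2 = 0.2126×0.00121 + 0.7152×0.16203 + 0.0722×0.00439 ≈ 0.11646
Lighter = 0.37669, Darker = 0.11646
Ratio = (L_lighter + 0.05) / (L_darker + 0.05)
Ratio = (0.37669 + 0.05) / (0.11646 + 0.05) = 0.42669 / 0.16646 ≈ 2.5633
Ratio ≈ 2.56:1


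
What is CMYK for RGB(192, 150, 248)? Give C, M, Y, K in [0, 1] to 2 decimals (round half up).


R'=192/255≈0.7529, G'=150/255≈0.5882, B'=248/255≈0.9725
K = 1 - max(R',G',B') = 1 - 248/255 = 7/255 = 0.02745… → 0.03
(1-R'-K)/(1-K) simplifies to (max-R)/max with max = 248:
C = (248-192)/248 = 56/248 = 0.22580… → 0.23
M = (248-150)/248 = 98/248 = 0.39516… → 0.40
Y = (248-248)/248 = 0/248 = 0 → 0.00
= CMYK(0.23, 0.40, 0.00, 0.03)


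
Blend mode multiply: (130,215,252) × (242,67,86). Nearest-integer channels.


Multiply: C = A×B/255, rounded to nearest integer
R: 130×242/255 = 31460/255 ≈ 123.373 → 123
G: 215×67/255 = 14405/255 ≈ 56.490 → 56
B: 252×86/255 = 21672/255 ≈ 84.988 → 85
= RGB(123, 56, 85)


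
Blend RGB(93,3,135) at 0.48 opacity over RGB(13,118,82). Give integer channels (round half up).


C = α×F + (1-α)×B, with 1-α = 0.52
R: 0.48×93 + 0.52×13 = 44.64 + 6.76 = 51.40 → 51
G: 0.48×3 + 0.52×118 = 1.44 + 61.36 = 62.80 → 63
B: 0.48×135 + 0.52×82 = 64.80 + 42.64 = 107.44 → 107
= RGB(51, 63, 107)


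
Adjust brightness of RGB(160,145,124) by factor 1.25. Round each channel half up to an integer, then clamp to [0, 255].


Multiply each channel by 1.25, round half up, clamp to [0, 255]
R: 160×1.25 = 200
G: 145×1.25 = 181.25 → round → 181
B: 124×1.25 = 155
= RGB(200, 181, 155)


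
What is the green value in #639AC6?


Color: #639AC6
R = 63 = 99
G = 9A = 154
B = C6 = 198
Green = 154


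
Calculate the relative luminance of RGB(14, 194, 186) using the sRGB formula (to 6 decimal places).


Linearize each channel (sRGB transfer function): c = v/255; c_lin = c/12.92 if c ≤ 0.04045, else ((c+0.055)/1.055)^2.4
  R: 14/255 ≈ 0.054902 > 0.04045 → ((0.054902+0.055)/1.055)^2.4 ≈ 0.004391
  G: 194/255 ≈ 0.760784 > 0.04045 → ((0.760784+0.055)/1.055)^2.4 ≈ 0.539479
  B: 186/255 ≈ 0.729412 > 0.04045 → ((0.729412+0.055)/1.055)^2.4 ≈ 0.491021
R_lin = 0.004391, G_lin = 0.539479, B_lin = 0.491021
L = 0.2126×R + 0.7152×G + 0.0722×B
L = 0.2126×0.004391 + 0.7152×0.539479 + 0.0722×0.491021
L ≈ 0.422221


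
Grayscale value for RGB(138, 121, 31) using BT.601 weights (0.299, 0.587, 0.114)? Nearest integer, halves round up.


Gray = 0.299×R + 0.587×G + 0.114×B
Gray = 0.299×138 + 0.587×121 + 0.114×31
Gray = 41.262 + 71.027 + 3.534
Gray = 115.823 → round half up → 116
Gray = 116


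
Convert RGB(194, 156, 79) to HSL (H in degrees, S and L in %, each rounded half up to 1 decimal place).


Normalize: R'=194/255≈0.7608, G'=156/255≈0.6118, B'=79/255≈0.3098
Max=194/255, Min=79/255, Δ=Max-Min=115/255
L = (Max+Min)/2 = (194+79)/510 = 273/510 = 0.53529… → L = 53.5%
L > 0.5 → S = Δ/(2-Max-Min) = 115/(510-194-79) = 115/237 = 0.48523… → S = 48.5%
(the 1/255 factors cancel in S and H, so raw channel differences can be used)
Max is R' → H = 60 × (((G-B)/Δ) mod 6) = 60 × (((156-79)/115) mod 6)
  77/115 = 0.6695…
  H = 60 × 0.6695… = 40.173…° → H = 40.2°
= HSL(40.2°, 48.5%, 53.5%)


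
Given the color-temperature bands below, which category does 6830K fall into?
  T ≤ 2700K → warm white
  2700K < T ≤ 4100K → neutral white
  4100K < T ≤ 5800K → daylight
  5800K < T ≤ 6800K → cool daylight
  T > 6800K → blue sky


Temperature: 6830K
6830K > 6800K → blue sky
Classification: blue sky


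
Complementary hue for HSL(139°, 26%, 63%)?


Complement = opposite side of color wheel = hue + 180°
H' = (139 + 180) mod 360 = 319°
S and L unchanged.
= HSL(319°, 26%, 63%)


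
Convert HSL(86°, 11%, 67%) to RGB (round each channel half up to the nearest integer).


H=86°, S=0.11, L=0.67
C = (1-|2L-1|)×S = (1-|0.34|)×0.11 = 0.0726
H' = H/60 = 86/60 ≈ 1.4333; X = C×(1-|H' mod 2 - 1|) = 0.04114
m = L - C/2 = 0.67 - 0.0363 = 0.6337
Sector ⌊H'⌋ = 1 → (R',G',B') = (0.04114, 0.0726, 0.0)
RGB = ((R'+m)×255, (G'+m)×255, (B'+m)×255) = (172.0842, 180.1065, 161.5935)
Round half up → RGB(172, 180, 162)


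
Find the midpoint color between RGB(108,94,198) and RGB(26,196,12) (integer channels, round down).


Midpoint: each channel = ⌊(C₁+C₂)/2⌋
R: ⌊(108+26)/2⌋ = 67
G: ⌊(94+196)/2⌋ = 145
B: ⌊(198+12)/2⌋ = 105
= RGB(67, 145, 105)


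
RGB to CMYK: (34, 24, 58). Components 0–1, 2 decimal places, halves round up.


R'=34/255≈0.1333, G'=24/255≈0.0941, B'=58/255≈0.2275
K = 1 - max(R',G',B') = 1 - 58/255 = 197/255 = 0.77254… → 0.77
(1-R'-K)/(1-K) simplifies to (max-R)/max with max = 58:
C = (58-34)/58 = 24/58 = 0.41379… → 0.41
M = (58-24)/58 = 34/58 = 0.58620… → 0.59
Y = (58-58)/58 = 0/58 = 0 → 0.00
= CMYK(0.41, 0.59, 0.00, 0.77)


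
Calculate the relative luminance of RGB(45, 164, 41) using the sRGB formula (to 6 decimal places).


Linearize each channel (sRGB transfer function): c = v/255; c_lin = c/12.92 if c ≤ 0.04045, else ((c+0.055)/1.055)^2.4
  R: 45/255 ≈ 0.176471 > 0.04045 → ((0.176471+0.055)/1.055)^2.4 ≈ 0.026241
  G: 164/255 ≈ 0.643137 > 0.04045 → ((0.643137+0.055)/1.055)^2.4 ≈ 0.371238
  B: 41/255 ≈ 0.160784 > 0.04045 → ((0.160784+0.055)/1.055)^2.4 ≈ 0.022174
R_lin = 0.026241, G_lin = 0.371238, B_lin = 0.022174
L = 0.2126×R + 0.7152×G + 0.0722×B
L = 0.2126×0.026241 + 0.7152×0.371238 + 0.0722×0.022174
L ≈ 0.272689


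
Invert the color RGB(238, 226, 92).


Invert: (255-R, 255-G, 255-B)
R: 255-238 = 17
G: 255-226 = 29
B: 255-92 = 163
= RGB(17, 29, 163)


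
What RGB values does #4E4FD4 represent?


4E → 78 (R)
4F → 79 (G)
D4 → 212 (B)
= RGB(78, 79, 212)


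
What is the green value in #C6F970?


Color: #C6F970
R = C6 = 198
G = F9 = 249
B = 70 = 112
Green = 249


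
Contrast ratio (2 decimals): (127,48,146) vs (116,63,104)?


Linearize each sRGB channel c=v/255: c/12.92 if c ≤ 0.04045 else ((c+0.055)/1.055)^2.4
L = 0.2126×R_lin + 0.7152×G_lin + 0.0722×B_lin
Color 1 (127,48,146):
  R=127: 127/255≈0.4980 > 0.04045 → ((0.4980+0.055)/1.055)^2.4 ≈ 0.21223
  G=48: 48/255≈0.1882 > 0.04045 → ((0.1882+0.055)/1.055)^2.4 ≈ 0.02956
  B=146: 146/255≈0.5725 > 0.04045 → ((0.5725+0.055)/1.055)^2.4 ≈ 0.28744
  L1 = 0.2126×0.21223 + 0.7152×0.02956 + 0.0722×0.28744 ≈ 0.08701
Color 2 (116,63,104):
  R=116: 116/255≈0.4549 > 0.04045 → ((0.4549+0.055)/1.055)^2.4 ≈ 0.17465
  G=63: 63/255≈0.2471 > 0.04045 → ((0.2471+0.055)/1.055)^2.4 ≈ 0.04971
  B=104: 104/255≈0.4078 > 0.04045 → ((0.4078+0.055)/1.055)^2.4 ≈ 0.13843
  L2 = 0.2126×0.17465 + 0.7152×0.04971 + 0.0722×0.13843 ≈ 0.08267
Lighter = 0.08701, Darker = 0.08267
Ratio = (L_lighter + 0.05) / (L_darker + 0.05)
Ratio = (0.08701 + 0.05) / (0.08267 + 0.05) = 0.13701 / 0.13267 ≈ 1.0327
Ratio ≈ 1.03:1


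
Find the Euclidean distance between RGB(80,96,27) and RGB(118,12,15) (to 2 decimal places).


d = √[(R₁-R₂)² + (G₁-G₂)² + (B₁-B₂)²]
d = √[(80-118)² + (96-12)² + (27-15)²]
d = √[1444 + 7056 + 144]
d = √8644
d ≈ 92.97


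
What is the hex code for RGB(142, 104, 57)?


R = 142 → 8E (hex)
G = 104 → 68 (hex)
B = 57 → 39 (hex)
Hex = #8E6839


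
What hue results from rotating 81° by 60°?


New hue = (H + rotation) mod 360
New hue = (81 + 60) mod 360
= 141 mod 360
= 141°


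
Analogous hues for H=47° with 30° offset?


Base hue: 47°
Left analog: (47 - 30) mod 360 = 17°
Right analog: (47 + 30) mod 360 = 77°
Analogous hues = 17° and 77°


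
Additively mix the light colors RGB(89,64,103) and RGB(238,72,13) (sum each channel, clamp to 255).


Additive: each channel = min(255, C₁+C₂)
R: 89+238 = 327 → 255
G: 64+72 = 136 → 136
B: 103+13 = 116 → 116
= RGB(255, 136, 116)


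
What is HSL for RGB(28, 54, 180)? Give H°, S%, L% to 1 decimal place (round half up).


Normalize: R'=28/255≈0.1098, G'=54/255≈0.2118, B'=180/255≈0.7059
Max=180/255, Min=28/255, Δ=Max-Min=152/255
L = (Max+Min)/2 = (180+28)/510 = 208/510 = 0.40784… → L = 40.8%
L ≤ 0.5 → S = Δ/(Max+Min) = 152/(180+28) = 152/208 = 0.73076… → S = 73.1%
(the 1/255 factors cancel in S and H, so raw channel differences can be used)
Max is B' → H = 60 × ((R-G)/Δ + 4) = 60 × ((28-54)/152 + 4)
  -26/152 + 4 = -0.1710… + 4 = 3.8289…
  H = 60 × 3.8289… = 229.736…° → H = 229.7°
= HSL(229.7°, 73.1%, 40.8%)


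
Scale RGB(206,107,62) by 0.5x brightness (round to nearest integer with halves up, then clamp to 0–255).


Multiply each channel by 0.5, round half up, clamp to [0, 255]
R: 206×0.5 = 103
G: 107×0.5 = 53.5 → round → 54
B: 62×0.5 = 31
= RGB(103, 54, 31)


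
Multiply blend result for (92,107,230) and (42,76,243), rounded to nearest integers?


Multiply: C = A×B/255, rounded to nearest integer
R: 92×42/255 = 3864/255 ≈ 15.153 → 15
G: 107×76/255 = 8132/255 ≈ 31.890 → 32
B: 230×243/255 = 55890/255 ≈ 219.176 → 219
= RGB(15, 32, 219)


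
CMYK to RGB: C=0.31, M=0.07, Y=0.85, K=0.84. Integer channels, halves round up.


R = 255 × (1-C) × (1-K) = 255 × 0.69 × 0.16 = 28.152 → 28
G = 255 × (1-M) × (1-K) = 255 × 0.93 × 0.16 = 37.944 → 38
B = 255 × (1-Y) × (1-K) = 255 × 0.15 × 0.16 = 6.12 → 6
= RGB(28, 38, 6)


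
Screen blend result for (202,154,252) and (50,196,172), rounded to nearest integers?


Screen: C = 255 - (255-A)×(255-B)/255, rounded to nearest integer
R: 255 - (255-202)×(255-50)/255 = 255 - 10865/255 ≈ 255 - 42.608 = 212.392 → 212
G: 255 - (255-154)×(255-196)/255 = 255 - 5959/255 ≈ 255 - 23.369 = 231.631 → 232
B: 255 - (255-252)×(255-172)/255 = 255 - 249/255 ≈ 255 - 0.976 = 254.024 → 254
= RGB(212, 232, 254)


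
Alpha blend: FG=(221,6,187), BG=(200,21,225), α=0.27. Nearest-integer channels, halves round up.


C = α×F + (1-α)×B, with 1-α = 0.73
R: 0.27×221 + 0.73×200 = 59.67 + 146.00 = 205.67 → 206
G: 0.27×6 + 0.73×21 = 1.62 + 15.33 = 16.95 → 17
B: 0.27×187 + 0.73×225 = 50.49 + 164.25 = 214.74 → 215
= RGB(206, 17, 215)


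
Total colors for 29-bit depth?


Colors = 2^bits = 2^29
= 536,870,912 colors


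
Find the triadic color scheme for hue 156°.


Triadic: equally spaced at 120° intervals
H1 = 156°
H2 = (156 + 120) mod 360 = 276°
H3 = (156 + 240) mod 360 = 36°
Triadic = 156°, 276°, 36°


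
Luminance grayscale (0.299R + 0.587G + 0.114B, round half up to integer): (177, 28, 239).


Gray = 0.299×R + 0.587×G + 0.114×B
Gray = 0.299×177 + 0.587×28 + 0.114×239
Gray = 52.923 + 16.436 + 27.246
Gray = 96.605 → round half up → 97
Gray = 97


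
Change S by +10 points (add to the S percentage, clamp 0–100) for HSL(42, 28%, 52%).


Original S = 28%
Adjustment = +10 percentage points
New S = 28 + (10) = 38
Clamp to [0, 100] → 38
= HSL(42°, 38%, 52%)


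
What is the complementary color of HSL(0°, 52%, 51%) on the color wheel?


Complement = opposite side of color wheel = hue + 180°
H' = (0 + 180) mod 360 = 180°
S and L unchanged.
= HSL(180°, 52%, 51%)


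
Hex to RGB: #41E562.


41 → 65 (R)
E5 → 229 (G)
62 → 98 (B)
= RGB(65, 229, 98)


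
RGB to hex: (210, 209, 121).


R = 210 → D2 (hex)
G = 209 → D1 (hex)
B = 121 → 79 (hex)
Hex = #D2D179


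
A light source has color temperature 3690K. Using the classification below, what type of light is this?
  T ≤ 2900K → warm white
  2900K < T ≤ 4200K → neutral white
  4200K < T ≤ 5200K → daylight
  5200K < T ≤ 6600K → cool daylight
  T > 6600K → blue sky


Temperature: 3690K
2900K < 3690K ≤ 4200K → neutral white
Classification: neutral white


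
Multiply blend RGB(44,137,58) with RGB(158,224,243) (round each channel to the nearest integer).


Multiply: C = A×B/255, rounded to nearest integer
R: 44×158/255 = 6952/255 ≈ 27.263 → 27
G: 137×224/255 = 30688/255 ≈ 120.345 → 120
B: 58×243/255 = 14094/255 ≈ 55.271 → 55
= RGB(27, 120, 55)


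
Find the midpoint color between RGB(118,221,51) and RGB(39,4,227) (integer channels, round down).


Midpoint: each channel = ⌊(C₁+C₂)/2⌋
R: ⌊(118+39)/2⌋ = 78
G: ⌊(221+4)/2⌋ = 112
B: ⌊(51+227)/2⌋ = 139
= RGB(78, 112, 139)


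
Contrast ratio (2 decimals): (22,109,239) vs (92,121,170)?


Linearize each sRGB channel c=v/255: c/12.92 if c ≤ 0.04045 else ((c+0.055)/1.055)^2.4
L = 0.2126×R_lin + 0.7152×G_lin + 0.0722×B_lin
Color 1 (22,109,239):
  R=22: 22/255≈0.0863 > 0.04045 → ((0.0863+0.055)/1.055)^2.4 ≈ 0.00802
  G=109: 109/255≈0.4275 > 0.04045 → ((0.4275+0.055)/1.055)^2.4 ≈ 0.15293
  B=239: 239/255≈0.9373 > 0.04045 → ((0.9373+0.055)/1.055)^2.4 ≈ 0.86316
  L1 = 0.2126×0.00802 + 0.7152×0.15293 + 0.0722×0.86316 ≈ 0.17340
Color 2 (92,121,170):
  R=92: 92/255≈0.3608 > 0.04045 → ((0.3608+0.055)/1.055)^2.4 ≈ 0.10702
  G=121: 121/255≈0.4745 > 0.04045 → ((0.4745+0.055)/1.055)^2.4 ≈ 0.19120
  B=170: 170/255≈0.6667 > 0.04045 → ((0.6667+0.055)/1.055)^2.4 ≈ 0.40198
  L2 = 0.2126×0.10702 + 0.7152×0.19120 + 0.0722×0.40198 ≈ 0.18852
Lighter = 0.18852, Darker = 0.17340
Ratio = (L_lighter + 0.05) / (L_darker + 0.05)
Ratio = (0.18852 + 0.05) / (0.17340 + 0.05) = 0.23852 / 0.22340 ≈ 1.0677
Ratio ≈ 1.07:1


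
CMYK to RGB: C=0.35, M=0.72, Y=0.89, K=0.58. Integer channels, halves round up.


R = 255 × (1-C) × (1-K) = 255 × 0.65 × 0.42 = 69.615 → 70
G = 255 × (1-M) × (1-K) = 255 × 0.28 × 0.42 = 29.988 → 30
B = 255 × (1-Y) × (1-K) = 255 × 0.11 × 0.42 = 11.781 → 12
= RGB(70, 30, 12)


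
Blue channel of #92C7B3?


Color: #92C7B3
R = 92 = 146
G = C7 = 199
B = B3 = 179
Blue = 179


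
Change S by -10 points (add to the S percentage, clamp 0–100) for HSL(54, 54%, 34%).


Original S = 54%
Adjustment = -10 percentage points
New S = 54 + (-10) = 44
Clamp to [0, 100] → 44
= HSL(54°, 44%, 34%)


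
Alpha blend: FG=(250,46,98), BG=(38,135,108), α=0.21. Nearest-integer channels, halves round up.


C = α×F + (1-α)×B, with 1-α = 0.79
R: 0.21×250 + 0.79×38 = 52.50 + 30.02 = 82.52 → 83
G: 0.21×46 + 0.79×135 = 9.66 + 106.65 = 116.31 → 116
B: 0.21×98 + 0.79×108 = 20.58 + 85.32 = 105.90 → 106
= RGB(83, 116, 106)


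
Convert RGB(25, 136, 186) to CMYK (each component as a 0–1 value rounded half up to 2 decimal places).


R'=25/255≈0.0980, G'=136/255≈0.5333, B'=186/255≈0.7294
K = 1 - max(R',G',B') = 1 - 186/255 = 69/255 = 0.27058… → 0.27
(1-R'-K)/(1-K) simplifies to (max-R)/max with max = 186:
C = (186-25)/186 = 161/186 = 0.86559… → 0.87
M = (186-136)/186 = 50/186 = 0.26881… → 0.27
Y = (186-186)/186 = 0/186 = 0 → 0.00
= CMYK(0.87, 0.27, 0.00, 0.27)


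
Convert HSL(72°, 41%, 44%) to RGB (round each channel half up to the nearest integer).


H=72°, S=0.41, L=0.44
C = (1-|2L-1|)×S = (1-|-0.12|)×0.41 = 0.3608
H' = H/60 = 72/60 ≈ 1.2000; X = C×(1-|H' mod 2 - 1|) = 0.28864
m = L - C/2 = 0.44 - 0.1804 = 0.2596
Sector ⌊H'⌋ = 1 → (R',G',B') = (0.28864, 0.3608, 0.0)
RGB = ((R'+m)×255, (G'+m)×255, (B'+m)×255) = (139.8012, 158.202, 66.198)
Round half up → RGB(140, 158, 66)


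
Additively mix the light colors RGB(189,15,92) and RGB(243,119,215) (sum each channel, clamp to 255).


Additive: each channel = min(255, C₁+C₂)
R: 189+243 = 432 → 255
G: 15+119 = 134 → 134
B: 92+215 = 307 → 255
= RGB(255, 134, 255)


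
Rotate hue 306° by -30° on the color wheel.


New hue = (H + rotation) mod 360
New hue = (306 -30) mod 360
= 276 mod 360
= 276°


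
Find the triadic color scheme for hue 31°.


Triadic: equally spaced at 120° intervals
H1 = 31°
H2 = (31 + 120) mod 360 = 151°
H3 = (31 + 240) mod 360 = 271°
Triadic = 31°, 151°, 271°


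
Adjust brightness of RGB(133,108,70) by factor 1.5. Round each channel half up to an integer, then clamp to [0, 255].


Multiply each channel by 1.5, round half up, clamp to [0, 255]
R: 133×1.5 = 199.5 → round → 200
G: 108×1.5 = 162
B: 70×1.5 = 105
= RGB(200, 162, 105)


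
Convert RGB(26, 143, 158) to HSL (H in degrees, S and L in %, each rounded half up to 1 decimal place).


Normalize: R'=26/255≈0.1020, G'=143/255≈0.5608, B'=158/255≈0.6196
Max=158/255, Min=26/255, Δ=Max-Min=132/255
L = (Max+Min)/2 = (158+26)/510 = 184/510 = 0.36078… → L = 36.1%
L ≤ 0.5 → S = Δ/(Max+Min) = 132/(158+26) = 132/184 = 0.71739… → S = 71.7%
(the 1/255 factors cancel in S and H, so raw channel differences can be used)
Max is B' → H = 60 × ((R-G)/Δ + 4) = 60 × ((26-143)/132 + 4)
  -117/132 + 4 = -0.8863… + 4 = 3.1136…
  H = 60 × 3.1136… = 186.818…° → H = 186.8°
= HSL(186.8°, 71.7%, 36.1%)


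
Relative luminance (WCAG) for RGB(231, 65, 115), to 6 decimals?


Linearize each channel (sRGB transfer function): c = v/255; c_lin = c/12.92 if c ≤ 0.04045, else ((c+0.055)/1.055)^2.4
  R: 231/255 ≈ 0.905882 > 0.04045 → ((0.905882+0.055)/1.055)^2.4 ≈ 0.799103
  G: 65/255 ≈ 0.254902 > 0.04045 → ((0.254902+0.055)/1.055)^2.4 ≈ 0.052861
  B: 115/255 ≈ 0.450980 > 0.04045 → ((0.450980+0.055)/1.055)^2.4 ≈ 0.171441
R_lin = 0.799103, G_lin = 0.052861, B_lin = 0.171441
L = 0.2126×R + 0.7152×G + 0.0722×B
L = 0.2126×0.799103 + 0.7152×0.052861 + 0.0722×0.171441
L ≈ 0.220073


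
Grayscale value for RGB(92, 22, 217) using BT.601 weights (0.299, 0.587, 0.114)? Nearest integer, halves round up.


Gray = 0.299×R + 0.587×G + 0.114×B
Gray = 0.299×92 + 0.587×22 + 0.114×217
Gray = 27.508 + 12.914 + 24.738
Gray = 65.160 → round half up → 65
Gray = 65


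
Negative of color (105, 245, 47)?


Invert: (255-R, 255-G, 255-B)
R: 255-105 = 150
G: 255-245 = 10
B: 255-47 = 208
= RGB(150, 10, 208)


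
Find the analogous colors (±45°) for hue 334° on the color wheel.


Base hue: 334°
Left analog: (334 - 45) mod 360 = 289°
Right analog: (334 + 45) mod 360 = 19°
Analogous hues = 289° and 19°


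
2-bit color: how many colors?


Colors = 2^bits = 2^2
= 4 colors


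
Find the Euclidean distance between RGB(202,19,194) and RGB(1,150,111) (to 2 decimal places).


d = √[(R₁-R₂)² + (G₁-G₂)² + (B₁-B₂)²]
d = √[(202-1)² + (19-150)² + (194-111)²]
d = √[40401 + 17161 + 6889]
d = √64451
d ≈ 253.87


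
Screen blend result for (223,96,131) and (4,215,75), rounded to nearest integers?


Screen: C = 255 - (255-A)×(255-B)/255, rounded to nearest integer
R: 255 - (255-223)×(255-4)/255 = 255 - 8032/255 ≈ 255 - 31.498 = 223.502 → 224
G: 255 - (255-96)×(255-215)/255 = 255 - 6360/255 ≈ 255 - 24.941 = 230.059 → 230
B: 255 - (255-131)×(255-75)/255 = 255 - 22320/255 ≈ 255 - 87.529 = 167.471 → 167
= RGB(224, 230, 167)


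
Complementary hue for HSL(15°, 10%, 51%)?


Complement = opposite side of color wheel = hue + 180°
H' = (15 + 180) mod 360 = 195°
S and L unchanged.
= HSL(195°, 10%, 51%)


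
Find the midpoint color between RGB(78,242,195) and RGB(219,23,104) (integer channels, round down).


Midpoint: each channel = ⌊(C₁+C₂)/2⌋
R: ⌊(78+219)/2⌋ = 148
G: ⌊(242+23)/2⌋ = 132
B: ⌊(195+104)/2⌋ = 149
= RGB(148, 132, 149)


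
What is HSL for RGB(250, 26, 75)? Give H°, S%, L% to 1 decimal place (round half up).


Normalize: R'=250/255≈0.9804, G'=26/255≈0.1020, B'=75/255≈0.2941
Max=250/255, Min=26/255, Δ=Max-Min=224/255
L = (Max+Min)/2 = (250+26)/510 = 276/510 = 0.54117… → L = 54.1%
L > 0.5 → S = Δ/(2-Max-Min) = 224/(510-250-26) = 224/234 = 0.95726… → S = 95.7%
(the 1/255 factors cancel in S and H, so raw channel differences can be used)
Max is R' → H = 60 × (((G-B)/Δ) mod 6) = 60 × (((26-75)/224) mod 6)
  (-49)/224 = -0.2187…; negative, so add 6 → 5.7812…
  H = 60 × 5.7812… = 346.875° → H = 346.9°
= HSL(346.9°, 95.7%, 54.1%)


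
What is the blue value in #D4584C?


Color: #D4584C
R = D4 = 212
G = 58 = 88
B = 4C = 76
Blue = 76


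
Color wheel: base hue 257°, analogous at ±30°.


Base hue: 257°
Left analog: (257 - 30) mod 360 = 227°
Right analog: (257 + 30) mod 360 = 287°
Analogous hues = 227° and 287°
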